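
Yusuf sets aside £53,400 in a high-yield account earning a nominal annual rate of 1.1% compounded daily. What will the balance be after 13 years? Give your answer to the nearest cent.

£61,609.04

Growth factor = (1 + 0.011/365)^4745 ≈ 1.1537273157.
A ≈ 53,400 × 1.1537273157 ≈ 61,609.0387.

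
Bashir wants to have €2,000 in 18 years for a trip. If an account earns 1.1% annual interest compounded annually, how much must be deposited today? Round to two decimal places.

Annual rate = 1.1% = 0.011; 18 periods.
P = 2,000/(1 + 0.011)^18 ≈ 2,000/1.217645311 ≈ 1,642.5144.

€1,642.51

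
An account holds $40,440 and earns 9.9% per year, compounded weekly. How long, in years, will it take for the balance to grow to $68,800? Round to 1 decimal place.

5.4 years

(1 + 0.00190385)^(52t) = 68,800/40,440 = 1.7013.
52t·ln(1 + 0.00190385) = ln(1.7013); 52t = 0.53138/0.00190204 ≈ 279.3766.
t ≈ 5.3726 years.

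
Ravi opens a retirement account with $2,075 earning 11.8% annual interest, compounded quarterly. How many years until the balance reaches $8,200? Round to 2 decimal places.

11.82 years

We need (1 + 0.0295)^(4t) = 3.9518, so 4t = ln 3.9518 / ln 1.0295 ≈ 47.2659.
t ≈ 47.2659/4 = 11.8165 years.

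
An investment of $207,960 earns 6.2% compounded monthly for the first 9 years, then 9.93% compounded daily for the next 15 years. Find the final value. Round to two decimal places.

$1,608,740.13

Phase 1: 207,960·(1 + 0.062/12)^108 ≈ 362,820.8548.
Phase 2: 362,820.8548·(1 + 0.0993/365)^5475 ≈ 1,608,740.1296.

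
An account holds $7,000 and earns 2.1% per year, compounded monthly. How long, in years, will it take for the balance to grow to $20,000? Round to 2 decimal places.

(1 + 0.00175)^(12t) = 20,000/7,000 = 2.8571.
12t·ln(1 + 0.00175) = ln(2.8571); 12t = 1.0498/0.00174847 ≈ 600.4231.
t ≈ 50.0353 years.

50.04 years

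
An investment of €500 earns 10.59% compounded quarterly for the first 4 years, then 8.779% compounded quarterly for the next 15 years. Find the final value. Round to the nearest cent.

€2,794.21

Phase 1: 500·(1 + 0.026475)^16 ≈ 759.5284.
Phase 2: 759.5284·(1 + 0.0219475)^60 ≈ 2,794.2108.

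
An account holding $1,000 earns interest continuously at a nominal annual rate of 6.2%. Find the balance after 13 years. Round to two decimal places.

$2,238.93

A = P·e^(rt) = 1,000·e^(0.062·13) = 1,000·e^0.806.
e^0.806 ≈ 2.238934314, so A ≈ 2,238.9343.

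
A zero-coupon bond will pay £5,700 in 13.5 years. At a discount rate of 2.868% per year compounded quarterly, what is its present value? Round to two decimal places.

£3,875.47

Periodic rate = 2.868%/4 = 0.00717; 54 periods.
P = 5,700/(1 + 0.00717)^54 ≈ 5,700/1.470788364 ≈ 3,875.4726.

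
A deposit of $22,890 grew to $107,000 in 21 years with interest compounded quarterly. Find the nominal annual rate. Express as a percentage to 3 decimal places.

(1 + r/4)^84 = 107,000/22,890 = 4.67453.
1 + r/4 = 4.67453^(1/84) ≈ 1.018528, so r/4 ≈ 0.0185282.
r ≈ 4·0.0185282 = 7.41129%.

7.411%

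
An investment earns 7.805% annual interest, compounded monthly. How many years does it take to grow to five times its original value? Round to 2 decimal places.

20.69 years

(1 + 0.00650417)^(12t) = 5.
12t = ln 5 / ln(1 + 0.00650417) ≈ 1.6094/0.00648311 ≈ 248.2511.
t ≈ 20.6876.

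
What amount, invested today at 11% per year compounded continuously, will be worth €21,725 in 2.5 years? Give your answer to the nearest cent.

P = A·e^(−rt) = 21,725·e^(−0.275).
e^(−0.275) ≈ 0.75957212322, so P ≈ 16,501.7044.

€16,501.70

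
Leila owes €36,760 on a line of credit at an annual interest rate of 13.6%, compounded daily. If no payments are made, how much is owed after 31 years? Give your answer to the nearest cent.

Growth factor = (1 + 0.136/365)^11315 ≈ 67.70870465089.
A ≈ 36,760 × 67.70870465089 ≈ 2,488,971.9830.

€2,488,971.98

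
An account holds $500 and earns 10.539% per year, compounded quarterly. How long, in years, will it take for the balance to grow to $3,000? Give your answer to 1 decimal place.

We need (1 + 0.0263475)^(4t) = 6, so 4t = ln 6 / ln 1.026347 ≈ 68.8969.
t ≈ 68.8969/4 = 17.2242 years.

17.2 years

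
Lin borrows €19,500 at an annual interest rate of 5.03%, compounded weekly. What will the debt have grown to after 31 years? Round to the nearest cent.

€92,662.22

Periodic rate = 5.03%/52 = 0.000967308; periods = 52·31 = 1612.
A = 19,500·(1 + 0.0503/52)^1612 ≈ 19,500·4.7519084892 ≈ 92,662.2155.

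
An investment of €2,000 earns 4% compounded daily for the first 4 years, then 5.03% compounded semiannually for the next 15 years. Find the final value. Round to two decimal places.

Phase 1: 2,000·(1 + 0.04/365)^1460 ≈ 2,347.0012.
Phase 2: 2,347.0012·(1 + 0.02515)^30 ≈ 4,944.6526.

€4,944.65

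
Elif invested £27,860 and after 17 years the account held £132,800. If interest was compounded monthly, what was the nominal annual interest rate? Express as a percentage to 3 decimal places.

9.221%

(1 + r/12)^204 = 132,800/27,860 = 4.76669.
1 + r/12 = 4.76669^(1/204) ≈ 1.007685, so r/12 ≈ 0.00768453.
r ≈ 12·0.00768453 = 9.22144%.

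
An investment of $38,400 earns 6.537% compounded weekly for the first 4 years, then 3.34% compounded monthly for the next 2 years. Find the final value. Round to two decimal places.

$53,307.68

After 4 years at 6.537%: 38,400 × 1.2986376875 ≈ 49,867.6872.
Then 2 years at 3.34%: 49,867.6872 × 1.0689824437 ≈ 53,307.6821.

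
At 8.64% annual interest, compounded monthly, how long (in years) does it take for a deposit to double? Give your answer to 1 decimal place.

(1 + 0.0072)^(12t) = 2.
12t = ln 2 / ln(1 + 0.0072) ≈ 0.69315/0.0071742 ≈ 96.6166.
t ≈ 8.0514.

8.1 years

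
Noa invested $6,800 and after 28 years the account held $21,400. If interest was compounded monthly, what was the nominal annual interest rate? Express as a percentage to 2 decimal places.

4.10%

The 336-period growth factor is 21,400/6,800 = 3.14706.
r/12 = 3.14706^(1/336) − 1 ≈ 0.00341794, so r ≈ 12·0.00341794 = 4.10152%.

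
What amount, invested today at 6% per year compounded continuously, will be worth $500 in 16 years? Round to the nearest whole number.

P = A·e^(−rt) = 500·e^(−0.96).
e^(−0.96) ≈ 0.382892886, so P ≈ 191.4464.

$191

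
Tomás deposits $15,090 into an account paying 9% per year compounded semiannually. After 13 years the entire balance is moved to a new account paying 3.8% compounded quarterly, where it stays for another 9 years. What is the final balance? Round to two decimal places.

$66,610.15

Phase 1: 15,090·(1 + 0.045)^26 ≈ 47,392.8462.
Phase 2: 47,392.8462·(1 + 0.0095)^36 ≈ 66,610.1527.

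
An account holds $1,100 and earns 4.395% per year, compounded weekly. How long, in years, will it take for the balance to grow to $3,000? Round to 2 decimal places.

(1 + 0.000845192)^(52t) = 3,000/1,100 = 2.7273.
52t·ln(1 + 0.000845192) = ln(2.7273); 52t = 1.0033/0.000844835 ≈ 1187.5712.
t ≈ 22.8379 years.

22.84 years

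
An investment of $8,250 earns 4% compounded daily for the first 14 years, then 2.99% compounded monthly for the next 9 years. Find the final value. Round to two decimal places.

Phase 1: 8,250·(1 + 0.04/365)^5110 ≈ 14,442.6050.
Phase 2: 14,442.6050·(1 + 0.0299/12)^108 ≈ 18,895.9539.

$18,895.95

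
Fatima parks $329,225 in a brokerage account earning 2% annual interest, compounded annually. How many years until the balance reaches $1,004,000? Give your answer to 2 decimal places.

We need (1 + 0.02)^t = 3.0496, so t = ln 3.0496 / ln 1.02 ≈ 56.3060.

56.31 years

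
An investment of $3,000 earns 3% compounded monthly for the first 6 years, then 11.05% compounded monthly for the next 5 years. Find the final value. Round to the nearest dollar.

Phase 1: 3,000·(1 + 0.0025)^72 ≈ 3,590.8454.
Phase 2: 3,590.8454·(1 + 0.1105/12)^60 ≈ 6,223.6675.

$6,224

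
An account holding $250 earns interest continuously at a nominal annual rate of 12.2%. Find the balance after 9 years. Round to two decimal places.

A = P·e^(rt) = 250·e^(0.122·9) = 250·e^1.098.
e^1.098 ≈ 2.9981637, so A ≈ 749.5409.

$749.54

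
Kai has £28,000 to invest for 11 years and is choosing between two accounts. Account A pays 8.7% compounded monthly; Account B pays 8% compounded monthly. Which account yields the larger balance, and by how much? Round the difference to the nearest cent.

Account A growth factor: (1 + 0.00725)^132 ≈ 2.5948988882; balance ≈ 72,657.1689.
Account B growth factor: (1 + 0.08/12)^132 ≈ 2.4038692793; balance ≈ 67,308.3398.
Account A is larger by 5,348.8291.

Account A, by £5,348.83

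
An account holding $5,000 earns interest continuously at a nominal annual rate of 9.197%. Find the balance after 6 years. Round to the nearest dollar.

A = P·e^(rt) = 5,000·e^(0.09197·6) = 5,000·e^0.55182.
e^0.55182 ≈ 1.736410411, so A ≈ 8,682.0521.

$8,682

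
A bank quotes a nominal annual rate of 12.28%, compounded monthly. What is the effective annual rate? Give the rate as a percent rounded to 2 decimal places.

13.00%

EAR = (1 + 12.28%/12)^12 − 1 = (1 + 0.0102333)^12 − 1.
(1 + 0.0102333)^12 ≈ 1.129953, so EAR ≈ 12.99529%.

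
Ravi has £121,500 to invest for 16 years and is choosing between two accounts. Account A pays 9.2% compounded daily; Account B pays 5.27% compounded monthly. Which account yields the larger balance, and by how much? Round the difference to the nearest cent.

Account A, by £247,571.91

A: (1 + 0.092/365)^5840 ≈ 4.35713407437, so 121,500 × 4.35713407437 ≈ 529,391.7900.
B: (1 + 0.0527/12)^192 ≈ 2.31950517525, so 121,500 × 2.31950517525 ≈ 281,819.8788.
Difference ≈ 247,571.9112 in favor of A.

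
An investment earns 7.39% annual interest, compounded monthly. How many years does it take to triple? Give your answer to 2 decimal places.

(1 + 0.00615833)^(12t) = 3.
12t = ln 3 / ln(1 + 0.00615833) ≈ 1.0986/0.00613945 ≈ 178.9432.
t ≈ 14.9119.

14.91 years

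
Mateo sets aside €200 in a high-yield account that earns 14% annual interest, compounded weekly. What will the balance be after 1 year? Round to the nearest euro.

Growth factor = (1 + 0.14/52)^52 ≈ 1.15005743.
A ≈ 200 × 1.15005743 ≈ 230.0115.

€230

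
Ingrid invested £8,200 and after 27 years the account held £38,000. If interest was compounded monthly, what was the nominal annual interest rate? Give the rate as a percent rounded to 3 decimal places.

5.693%

(1 + r/12)^324 = 38,000/8,200 = 4.63415.
1 + r/12 = 4.63415^(1/324) ≈ 1.004744, so r/12 ≈ 0.00474409.
r ≈ 12·0.00474409 = 5.69291%.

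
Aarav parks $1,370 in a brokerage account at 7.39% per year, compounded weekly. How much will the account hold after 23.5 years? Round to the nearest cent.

Periodic rate = 7.39%/52 = 0.00142115; periods = 52·23.5 = 1222.
A = 1,370·(1 + 0.0739/52)^1222 ≈ 1,370·5.671293059 ≈ 7,769.6715.

$7,769.67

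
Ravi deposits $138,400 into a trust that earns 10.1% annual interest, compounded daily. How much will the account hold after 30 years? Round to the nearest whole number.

Periodic rate = 10.1%/365 = 0.000276712; periods = 365·30 = 10950.
A = 138,400·(1 + 0.101/365)^10950 ≈ 138,400·20.68855933062 ≈ 2,863,296.6114.

$2,863,297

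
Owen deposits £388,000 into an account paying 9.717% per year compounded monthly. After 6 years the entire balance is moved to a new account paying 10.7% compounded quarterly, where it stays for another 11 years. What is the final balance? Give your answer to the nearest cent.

After 6 years at 9.717%: 388,000 × 1.787239344443 ≈ 693,448.8656.
Then 11 years at 10.7%: 693,448.8656 × 3.194826713554 ≈ 2,215,448.9604.

£2,215,448.96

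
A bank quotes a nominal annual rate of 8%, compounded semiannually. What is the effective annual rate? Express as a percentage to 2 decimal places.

8.16%

One year is 2 periods at 0.04 each: (1 + 0.04)^2 ≈ 1.0816.
EAR = 1.0816 − 1 ≈ 8.16000%.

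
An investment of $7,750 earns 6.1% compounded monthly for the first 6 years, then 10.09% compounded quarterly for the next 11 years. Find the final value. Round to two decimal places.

$33,411.43

Phase 1: 7,750·(1 + 0.061/12)^72 ≈ 11,164.7973.
Phase 2: 11,164.7973·(1 + 0.025225)^44 ≈ 33,411.4336.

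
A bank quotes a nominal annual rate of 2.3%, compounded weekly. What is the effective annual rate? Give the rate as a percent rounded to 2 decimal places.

One year is 52 periods at 0.000442308 each: (1 + 0.000442308)^52 ≈ 1.023261.
EAR = 1.023261 − 1 ≈ 2.32613%.

2.33%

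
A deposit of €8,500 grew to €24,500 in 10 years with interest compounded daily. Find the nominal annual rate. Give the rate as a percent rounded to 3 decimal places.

10.588%

The 3650-period growth factor is 24,500/8,500 = 2.88235.
r/365 = 2.88235^(1/3650) − 1 ≈ 0.000290071, so r ≈ 365·0.000290071 = 10.58760%.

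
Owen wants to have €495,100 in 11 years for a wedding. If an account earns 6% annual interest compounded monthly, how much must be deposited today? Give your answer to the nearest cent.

€256,314.26

Periodic rate = 6%/12 = 0.005; 132 periods.
P = 495,100/(1 + 0.005)^132 ≈ 495,100/1.9316131435 ≈ 256,314.2634.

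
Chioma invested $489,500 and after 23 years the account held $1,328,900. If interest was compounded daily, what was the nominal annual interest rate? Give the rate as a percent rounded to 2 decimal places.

4.34%

(1 + r/365)^8395 = 1,328,900/489,500 = 2.71481.
1 + r/365 = 2.71481^(1/8395) ≈ 1.000119, so r/365 ≈ 0.000118973.
r ≈ 365·0.000118973 = 4.34253%.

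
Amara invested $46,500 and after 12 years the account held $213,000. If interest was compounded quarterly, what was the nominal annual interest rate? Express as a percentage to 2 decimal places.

12.89%

(1 + r/4)^48 = 213,000/46,500 = 4.58065.
1 + r/4 = 4.58065^(1/48) ≈ 1.032213, so r/4 ≈ 0.032213.
r ≈ 4·0.032213 = 12.88518%.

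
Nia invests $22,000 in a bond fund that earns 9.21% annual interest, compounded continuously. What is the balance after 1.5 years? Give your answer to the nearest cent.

A = P·e^(rt) = 22,000·e^(0.0921·1.5) = 22,000·e^0.13815.
e^0.13815 ≈ 1.1481477595, so A ≈ 25,259.2507.

$25,259.25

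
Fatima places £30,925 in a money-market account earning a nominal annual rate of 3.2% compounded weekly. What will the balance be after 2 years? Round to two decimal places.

Growth factor = (1 + 0.032/52)^104 ≈ 1.0660714138.
A ≈ 30,925 × 1.0660714138 ≈ 32,968.2585.

£32,968.26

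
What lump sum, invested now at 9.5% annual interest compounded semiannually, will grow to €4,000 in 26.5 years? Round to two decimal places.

Growth factor = (1 + 0.0475)^53 ≈ 11.69940235.
P = 4,000/11.69940235 ≈ 341.8978.

€341.90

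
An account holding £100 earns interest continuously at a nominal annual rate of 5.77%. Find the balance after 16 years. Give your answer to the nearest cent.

A = P·e^(rt) = 100·e^(0.0577·16) = 100·e^0.9232.
e^0.9232 ≈ 2.51733298, so A ≈ 251.7333.

£251.73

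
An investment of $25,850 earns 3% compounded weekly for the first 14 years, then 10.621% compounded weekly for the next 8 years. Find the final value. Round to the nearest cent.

Phase 1: 25,850·(1 + 0.03/52)^728 ≈ 39,337.9418.
Phase 2: 39,337.9418·(1 + 0.0020425)^416 ≈ 91,927.7496.

$91,927.75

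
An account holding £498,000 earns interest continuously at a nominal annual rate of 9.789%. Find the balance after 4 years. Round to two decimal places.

A = P·e^(rt) = 498,000·e^(0.09789·4) = 498,000·e^0.39156.
e^0.39156 ≈ 1.47928668205, so A ≈ 736,684.7677.

£736,684.77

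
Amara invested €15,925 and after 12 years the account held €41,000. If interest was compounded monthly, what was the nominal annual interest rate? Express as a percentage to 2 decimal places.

The 144-period growth factor is 41,000/15,925 = 2.57457.
r/12 = 2.57457^(1/144) − 1 ≈ 0.00658885, so r ≈ 12·0.00658885 = 7.90662%.

7.91%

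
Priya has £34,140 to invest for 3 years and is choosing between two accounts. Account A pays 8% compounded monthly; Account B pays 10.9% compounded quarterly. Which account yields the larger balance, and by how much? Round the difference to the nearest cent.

Account B, by £3,772.78

Account A growth factor: (1 + 0.08/12)^36 ≈ 1.2702370516; balance ≈ 43,365.8929.
Account B growth factor: (1 + 0.02725)^12 ≈ 1.3807460173; balance ≈ 47,138.6690.
Account B is larger by 3,772.7761.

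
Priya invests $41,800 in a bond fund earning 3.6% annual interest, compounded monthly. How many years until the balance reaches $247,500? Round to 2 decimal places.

(1 + 0.003)^(12t) = 247,500/41,800 = 5.9211.
12t·ln(1 + 0.003) = ln(5.9211); 12t = 1.7785/0.00299551 ≈ 593.7269.
t ≈ 49.4772 years.

49.48 years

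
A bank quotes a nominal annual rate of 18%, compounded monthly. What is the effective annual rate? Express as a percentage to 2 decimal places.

19.56%

One year is 12 periods at 0.015 each: (1 + 0.015)^12 ≈ 1.195618.
EAR = 1.195618 − 1 ≈ 19.56182%.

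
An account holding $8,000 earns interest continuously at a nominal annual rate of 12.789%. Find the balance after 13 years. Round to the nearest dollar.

$42,183

A = P·e^(rt) = 8,000·e^(0.12789·13) = 8,000·e^1.66257.
e^1.66257 ≈ 5.2728446568, so A ≈ 42,182.7573.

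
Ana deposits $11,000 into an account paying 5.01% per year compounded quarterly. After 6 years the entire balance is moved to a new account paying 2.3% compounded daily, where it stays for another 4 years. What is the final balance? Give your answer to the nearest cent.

Phase 1: 11,000·(1 + 0.012525)^24 ≈ 14,829.6468.
Phase 2: 14,829.6468·(1 + 0.023/365)^1460 ≈ 16,258.6559.

$16,258.66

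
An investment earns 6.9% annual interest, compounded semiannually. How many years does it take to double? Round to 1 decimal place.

10.2 years

(1 + 0.0345)^(2t) = 2.
2t = ln 2 / ln(1 + 0.0345) ≈ 0.69315/0.0339182 ≈ 20.4358.
t ≈ 10.2179.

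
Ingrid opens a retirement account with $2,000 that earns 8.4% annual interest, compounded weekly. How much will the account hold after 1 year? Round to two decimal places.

Periodic rate = 8.4%/52 = 0.00161538; periods = 52·1 = 52.
A = 2,000·(1 + 0.084/52)^52 ≈ 2,000·1.087555184 ≈ 2,175.1104.

$2,175.11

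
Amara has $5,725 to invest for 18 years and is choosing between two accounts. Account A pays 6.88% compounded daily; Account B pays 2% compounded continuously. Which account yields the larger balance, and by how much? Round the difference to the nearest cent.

A: (1 + 0.0688/365)^6570 ≈ 3.4496863012, so 5,725 × 3.4496863012 ≈ 19,749.4541.
B: e^(0.02·18) = e^0.36 ≈ 1.433329415, so 5,725 × 1.433329415 ≈ 8,205.8109.
Difference ≈ 11,543.6432 in favor of A.

Account A, by $11,543.64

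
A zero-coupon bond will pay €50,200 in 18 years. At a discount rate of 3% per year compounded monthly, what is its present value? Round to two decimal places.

Growth factor = (1 + 0.0025)^216 ≈ 1.714850874.
P = 50,200/1.714850874 ≈ 29,273.6825.

€29,273.68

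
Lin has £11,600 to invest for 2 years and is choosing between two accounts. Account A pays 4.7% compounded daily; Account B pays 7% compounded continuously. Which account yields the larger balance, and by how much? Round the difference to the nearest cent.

Account A growth factor: (1 + 0.047/365)^730 ≈ 1.098553098; balance ≈ 12,743.2159.
Account B growth factor: e^(0.07·2) = e^0.14 ≈ 1.1502737989; balance ≈ 13,343.1761.
Account B is larger by 599.9601.

Account B, by £599.96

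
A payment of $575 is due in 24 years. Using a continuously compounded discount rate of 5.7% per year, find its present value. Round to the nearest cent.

P = A·e^(−rt) = 575·e^(−1.368).
e^(−1.368) ≈ 0.254615682, so P ≈ 146.4040.

$146.40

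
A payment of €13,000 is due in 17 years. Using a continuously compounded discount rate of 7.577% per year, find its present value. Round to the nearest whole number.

€3,585

P = A·e^(−rt) = 13,000·e^(−1.28809).
e^(−1.28809) ≈ 0.27579705271, so P ≈ 3,585.3617.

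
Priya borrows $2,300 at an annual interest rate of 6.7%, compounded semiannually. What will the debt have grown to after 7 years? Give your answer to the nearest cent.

$3,648.17

Periodic rate = 6.7%/2 = 0.0335; periods = 2·7 = 14.
A = 2,300·(1 + 0.0335)^14 ≈ 2,300·1.58615905 ≈ 3,648.1658.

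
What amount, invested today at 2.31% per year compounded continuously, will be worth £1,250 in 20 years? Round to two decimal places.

£787.53

P = A·e^(−rt) = 1,250·e^(−0.462).
e^(−0.462) ≈ 0.6300223399, so P ≈ 787.5279.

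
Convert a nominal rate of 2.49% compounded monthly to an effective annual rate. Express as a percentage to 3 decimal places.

One year is 12 periods at 0.002075 each: (1 + 0.002075)^12 ≈ 1.025186.
EAR = 1.025186 − 1 ≈ 2.51861%.

2.519%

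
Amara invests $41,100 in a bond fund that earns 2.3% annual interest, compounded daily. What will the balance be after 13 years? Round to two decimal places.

Growth factor = (1 + 0.023/365)^4745 ≈ 1.3484969204.
A ≈ 41,100 × 1.3484969204 ≈ 55,423.2234.

$55,423.22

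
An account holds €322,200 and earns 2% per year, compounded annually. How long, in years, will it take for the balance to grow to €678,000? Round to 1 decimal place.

37.6 years

(1 + 0.02)^t = 678,000/322,200 = 2.1043.
t·ln(1 + 0.02) = ln(2.1043); t = 0.74397/0.0198026 ≈ 37.5695.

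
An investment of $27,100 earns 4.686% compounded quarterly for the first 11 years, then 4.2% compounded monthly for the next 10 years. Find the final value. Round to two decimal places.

$68,804.18

Phase 1: 27,100·(1 + 0.011715)^44 ≈ 45,240.7304.
Phase 2: 45,240.7304·(1 + 0.0035)^120 ≈ 68,804.1806.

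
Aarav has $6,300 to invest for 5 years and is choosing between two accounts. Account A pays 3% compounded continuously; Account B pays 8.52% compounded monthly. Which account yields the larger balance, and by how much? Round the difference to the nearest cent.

Account B, by $2,312.00

Account A growth factor: e^(0.03·5) = e^0.15 ≈ 1.161834243; balance ≈ 7,319.5557.
Account B growth factor: (1 + 0.0071)^60 ≈ 1.528817897; balance ≈ 9,631.5527.
Account B is larger by 2,311.9970.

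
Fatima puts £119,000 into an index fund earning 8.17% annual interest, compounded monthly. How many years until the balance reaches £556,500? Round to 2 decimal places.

(1 + 0.00680833)^(12t) = 556,500/119,000 = 4.6765.
12t·ln(1 + 0.00680833) = ln(4.6765); 12t = 1.5425/0.00678526 ≈ 227.3374.
t ≈ 18.9448 years.

18.94 years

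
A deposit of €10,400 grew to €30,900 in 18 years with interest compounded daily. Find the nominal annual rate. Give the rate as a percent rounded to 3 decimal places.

(1 + r/365)^6570 = 30,900/10,400 = 2.97115.
1 + r/365 = 2.97115^(1/6570) ≈ 1.000166, so r/365 ≈ 0.00016576.
r ≈ 365·0.00016576 = 6.05023%.

6.050%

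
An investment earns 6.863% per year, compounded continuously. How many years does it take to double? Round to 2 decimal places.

e^(0.06863t) = 2, so 0.06863t = ln 2 ≈ 0.69315.
t ≈ 0.69315/0.06863 ≈ 10.0998.

10.10 years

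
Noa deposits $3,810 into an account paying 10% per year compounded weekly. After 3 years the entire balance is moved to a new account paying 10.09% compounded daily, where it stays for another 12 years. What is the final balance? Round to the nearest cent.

$17,252.79

Phase 1: 3,810·(1 + 0.1/52)^156 ≈ 5,141.4806.
Phase 2: 5,141.4806·(1 + 0.1009/365)^4380 ≈ 17,252.7883.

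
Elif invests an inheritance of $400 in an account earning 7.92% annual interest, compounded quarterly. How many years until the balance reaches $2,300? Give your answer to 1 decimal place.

22.3 years

We need (1 + 0.0198)^(4t) = 5.75, so 4t = ln 5.75 / ln 1.0198 ≈ 89.2152.
t ≈ 89.2152/4 = 22.3038 years.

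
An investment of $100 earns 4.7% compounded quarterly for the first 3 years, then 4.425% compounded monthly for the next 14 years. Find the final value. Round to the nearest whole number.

Phase 1: 100·(1 + 0.01175)^12 ≈ 115.0479.
Phase 2: 115.0479·(1 + 0.0036875)^168 ≈ 213.5154.

$214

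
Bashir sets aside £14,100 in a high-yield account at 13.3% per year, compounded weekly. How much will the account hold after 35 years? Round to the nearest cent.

Periodic rate = 13.3%/52 = 0.00255769; periods = 52·35 = 1820.
A = 14,100·(1 + 0.133/52)^1820 ≈ 14,100·104.4864191215 ≈ 1,473,258.5096.

£1,473,258.51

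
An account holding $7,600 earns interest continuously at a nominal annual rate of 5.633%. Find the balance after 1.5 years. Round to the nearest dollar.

A = P·e^(rt) = 7,600·e^(0.05633·1.5) = 7,600·e^0.084495.
e^0.084495 ≈ 1.088167403, so A ≈ 8,270.0723.

$8,270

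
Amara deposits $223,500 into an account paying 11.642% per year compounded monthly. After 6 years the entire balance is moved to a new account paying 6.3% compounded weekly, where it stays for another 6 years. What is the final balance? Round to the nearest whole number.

$653,496

After 6 years at 11.642%: 223,500 × 2.00401637252 ≈ 447,897.6593.
Then 6 years at 6.3%: 447,897.6593 × 1.45902908468 ≈ 653,495.7118.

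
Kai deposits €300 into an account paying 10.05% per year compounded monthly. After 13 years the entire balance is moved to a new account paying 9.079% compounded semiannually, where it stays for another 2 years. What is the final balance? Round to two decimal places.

Phase 1: 300·(1 + 0.008375)^156 ≈ 1,101.9558.
Phase 2: 1,101.9558·(1 + 0.045395)^4 ≈ 1,316.0908.

€1,316.09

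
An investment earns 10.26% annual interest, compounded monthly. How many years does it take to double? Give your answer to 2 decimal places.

6.78 years

(1 + 0.00855)^(12t) = 2.
12t = ln 2 / ln(1 + 0.00855) ≈ 0.69315/0.00851366 ≈ 81.4159.
t ≈ 6.7847.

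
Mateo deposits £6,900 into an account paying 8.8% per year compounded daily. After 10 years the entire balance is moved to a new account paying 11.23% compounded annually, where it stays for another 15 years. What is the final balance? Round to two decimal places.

£82,093.96

After 10 years at 8.8%: 6,900 × 2.4106440076 ≈ 16,633.4437.
Then 15 years at 11.23%: 16,633.4437 × 4.9354761584 ≈ 82,093.9646.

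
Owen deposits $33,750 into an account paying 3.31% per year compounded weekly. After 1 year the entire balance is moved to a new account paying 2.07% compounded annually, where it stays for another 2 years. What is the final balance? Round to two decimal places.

Phase 1: 33,750·(1 + 0.0331/52)^52 ≈ 34,885.4518.
Phase 2: 34,885.4518·(1 + 0.0207)^2 ≈ 36,344.6575.

$36,344.66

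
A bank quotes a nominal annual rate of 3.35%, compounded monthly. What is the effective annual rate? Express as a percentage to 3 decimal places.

EAR = (1 + 3.35%/12)^12 − 1 = (1 + 0.00279167)^12 − 1.
(1 + 0.00279167)^12 ≈ 1.034019, so EAR ≈ 3.40192%.

3.402%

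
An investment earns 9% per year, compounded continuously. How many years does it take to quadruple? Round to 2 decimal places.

15.40 years

e^(0.09t) = 4, so 0.09t = ln 4 ≈ 1.3863.
t ≈ 1.3863/0.09 ≈ 15.4033.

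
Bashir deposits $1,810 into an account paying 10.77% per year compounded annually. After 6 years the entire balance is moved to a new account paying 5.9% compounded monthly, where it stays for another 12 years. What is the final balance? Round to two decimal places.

Phase 1: 1,810·(1 + 0.1077)^6 ≈ 3,343.5784.
Phase 2: 3,343.5784·(1 + 0.059/12)^144 ≈ 6,775.4568.

$6,775.46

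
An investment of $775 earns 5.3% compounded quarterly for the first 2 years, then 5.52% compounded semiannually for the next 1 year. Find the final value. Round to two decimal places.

$909.25

After 2 years at 5.3%: 775 × 1.1110482 ≈ 861.0624.
Then 1 years at 5.52%: 861.0624 × 1.05596176 ≈ 909.2489.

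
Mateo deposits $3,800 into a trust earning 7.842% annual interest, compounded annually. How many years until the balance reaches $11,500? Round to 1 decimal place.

We need (1 + 0.07842)^t = 3.0263, so t = ln 3.0263 / ln 1.07842 ≈ 14.6674.

14.7 years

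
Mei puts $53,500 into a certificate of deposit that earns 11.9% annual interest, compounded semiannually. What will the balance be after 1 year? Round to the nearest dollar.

Periodic rate = 11.9%/2 = 0.0595; periods = 2·1 = 2.
A = 53,500·(1 + 0.0595)^2 ≈ 53,500·1.12254025 ≈ 60,055.9034.

$60,056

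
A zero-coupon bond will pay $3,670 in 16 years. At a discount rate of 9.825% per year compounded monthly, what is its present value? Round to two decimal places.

$766.89

Growth factor = (1 + 0.0081875)^192 ≈ 4.785543187.
P = 3,670/4.785543187 ≈ 766.8931.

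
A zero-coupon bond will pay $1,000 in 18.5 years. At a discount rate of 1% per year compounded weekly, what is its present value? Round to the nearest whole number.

$831

Periodic rate = 1%/52 = 0.000192308; 962 periods.
P = 1,000/(1 + 0.01/52)^962 ≈ 1,000/1.20319704 ≈ 831.1191.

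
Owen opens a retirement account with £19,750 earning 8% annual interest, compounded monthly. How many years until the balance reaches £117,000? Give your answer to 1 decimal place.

22.3 years

(1 + 0.00666667)^(12t) = 117,000/19,750 = 5.9241.
12t·ln(1 + 0.00666667) = ln(5.9241); 12t = 1.779/0.00664454 ≈ 267.7416.
t ≈ 22.3118 years.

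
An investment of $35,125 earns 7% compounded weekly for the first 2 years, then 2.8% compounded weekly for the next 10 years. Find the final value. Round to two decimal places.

After 2 years at 7%: 35,125 × 1.1501655099 ≈ 40,399.5635.
Then 10 years at 2.8%: 40,399.5635 × 1.3230301083 ≈ 53,449.8389.

$53,449.84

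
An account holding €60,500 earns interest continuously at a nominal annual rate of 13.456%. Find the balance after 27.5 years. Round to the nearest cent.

A = P·e^(rt) = 60,500·e^(0.13456·27.5) = 60,500·e^3.7004.
e^3.7004 ≈ 40.46348651803, so A ≈ 2,448,040.9343.

€2,448,040.93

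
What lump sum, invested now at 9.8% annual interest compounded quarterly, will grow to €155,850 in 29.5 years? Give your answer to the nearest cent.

€8,959.74

Growth factor = (1 + 0.0245)^118 ≈ 17.3944861179.
P = 155,850/17.3944861179 ≈ 8,959.7358.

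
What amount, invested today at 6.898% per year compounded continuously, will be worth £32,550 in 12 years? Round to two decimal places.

P = A·e^(−rt) = 32,550·e^(−0.82776).
e^(−0.82776) ≈ 0.4370271315, so P ≈ 14,225.2331.

£14,225.23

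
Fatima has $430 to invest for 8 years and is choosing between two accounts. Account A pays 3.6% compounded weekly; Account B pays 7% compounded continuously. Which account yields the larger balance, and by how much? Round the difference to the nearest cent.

A: (1 + 0.036/52)^416 ≈ 1.33362441, so 430 × 1.33362441 ≈ 573.4585.
B: e^(0.07·8) = e^0.56 ≈ 1.7506725, so 430 × 1.7506725 ≈ 752.7892.
Difference ≈ 179.3307 in favor of B.

Account B, by $179.33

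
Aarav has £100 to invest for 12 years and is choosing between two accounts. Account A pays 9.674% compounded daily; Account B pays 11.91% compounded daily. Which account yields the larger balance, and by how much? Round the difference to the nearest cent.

Account B, by £98.21

Account A growth factor: (1 + 0.09674/365)^4380 ≈ 3.1922506; balance ≈ 319.2251.
Account B growth factor: (1 + 0.1191/365)^4380 ≈ 4.17438431; balance ≈ 417.4384.
Account B is larger by 98.2134.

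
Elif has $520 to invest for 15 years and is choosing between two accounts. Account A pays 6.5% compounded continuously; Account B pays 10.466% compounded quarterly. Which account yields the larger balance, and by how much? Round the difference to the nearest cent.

Account A growth factor: e^(0.065·15) = e^0.975 ≈ 2.651167211; balance ≈ 1,378.6069.
Account B growth factor: (1 + 0.026165)^60 ≈ 4.7101189; balance ≈ 2,449.2618.
Account B is larger by 1,070.6549.

Account B, by $1,070.65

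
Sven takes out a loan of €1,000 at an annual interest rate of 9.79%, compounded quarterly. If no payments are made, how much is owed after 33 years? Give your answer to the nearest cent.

Growth factor = (1 + 0.024475)^132 ≈ 24.332132093.
A ≈ 1,000 × 24.332132093 ≈ 24,332.1321.

€24,332.13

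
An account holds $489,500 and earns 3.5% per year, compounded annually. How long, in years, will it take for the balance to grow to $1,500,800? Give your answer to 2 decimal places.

(1 + 0.035)^t = 1,500,800/489,500 = 3.066.
t·ln(1 + 0.035) = ln(3.066); t = 1.1204/0.0344014 ≈ 32.5675.

32.57 years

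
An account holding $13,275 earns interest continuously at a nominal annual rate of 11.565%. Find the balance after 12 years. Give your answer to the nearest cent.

A = P·e^(rt) = 13,275·e^(0.11565·12) = 13,275·e^1.3878.
e^1.3878 ≈ 4.0060270917, so A ≈ 53,180.0096.

$53,180.01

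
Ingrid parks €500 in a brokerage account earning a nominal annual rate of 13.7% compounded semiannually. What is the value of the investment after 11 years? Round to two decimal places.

€2,147.88

Periodic rate = 13.7%/2 = 0.0685; periods = 2·11 = 22.
A = 500·(1 + 0.0685)^22 ≈ 500·4.295755779 ≈ 2,147.8779.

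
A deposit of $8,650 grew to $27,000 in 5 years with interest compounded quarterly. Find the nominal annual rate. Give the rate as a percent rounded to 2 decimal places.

23.43%

(1 + r/4)^20 = 27,000/8,650 = 3.12139.
1 + r/4 = 3.12139^(1/20) ≈ 1.058565, so r/4 ≈ 0.0585646.
r ≈ 4·0.0585646 = 23.42586%.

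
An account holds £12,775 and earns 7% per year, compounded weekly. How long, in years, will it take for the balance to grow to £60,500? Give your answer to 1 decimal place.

(1 + 0.00134615)^(52t) = 60,500/12,775 = 4.7358.
52t·ln(1 + 0.00134615) = ln(4.7358); 52t = 1.5552/0.00134525 ≈ 1156.0341.
t ≈ 22.2314 years.

22.2 years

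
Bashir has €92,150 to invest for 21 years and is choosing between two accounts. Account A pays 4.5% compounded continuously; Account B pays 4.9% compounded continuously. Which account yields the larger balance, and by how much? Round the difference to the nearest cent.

Account B, by €20,775.47

Account A growth factor: e^(0.045·21) = e^0.945 ≈ 2.57281337859; balance ≈ 237,084.7528.
Account B growth factor: e^(0.049·21) = e^1.029 ≈ 2.79826616893; balance ≈ 257,860.2275.
Account B is larger by 20,775.4746.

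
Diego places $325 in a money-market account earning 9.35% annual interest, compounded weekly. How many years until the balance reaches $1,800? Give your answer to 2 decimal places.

18.32 years

(1 + 0.00179808)^(52t) = 1,800/325 = 5.5385.
52t·ln(1 + 0.00179808) = ln(5.5385); 52t = 1.7117/0.00179646 ≈ 952.8264.
t ≈ 18.3236 years.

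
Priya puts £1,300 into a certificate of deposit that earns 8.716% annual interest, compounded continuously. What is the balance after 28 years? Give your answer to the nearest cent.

A = P·e^(rt) = 1,300·e^(0.08716·28) = 1,300·e^2.44048.
e^2.44048 ≈ 11.478549124, so A ≈ 14,922.1139.

£14,922.11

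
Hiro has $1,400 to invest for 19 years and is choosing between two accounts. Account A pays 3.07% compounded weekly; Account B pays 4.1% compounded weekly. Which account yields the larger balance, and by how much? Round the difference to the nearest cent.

A: (1 + 0.0307/52)^988 ≈ 1.791633694, so 1,400 × 1.791633694 ≈ 2,508.2872.
B: (1 + 0.041/52)^988 ≈ 2.178623065, so 1,400 × 2.178623065 ≈ 3,050.0723.
Difference ≈ 541.7851 in favor of B.

Account B, by $541.79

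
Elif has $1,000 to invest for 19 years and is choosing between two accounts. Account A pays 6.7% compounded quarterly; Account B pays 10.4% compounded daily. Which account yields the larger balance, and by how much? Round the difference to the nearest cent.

A: (1 + 0.01675)^76 ≈ 3.534091275, so 1,000 × 3.534091275 ≈ 3,534.0913.
B: (1 + 0.104/365)^6935 ≈ 7.211799767, so 1,000 × 7.211799767 ≈ 7,211.7998.
Difference ≈ 3,677.7085 in favor of B.

Account B, by $3,677.71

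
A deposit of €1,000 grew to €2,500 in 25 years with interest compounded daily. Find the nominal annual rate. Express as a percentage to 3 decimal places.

(1 + r/365)^9125 = 2,500/1,000 = 2.5.
1 + r/365 = 2.5^(1/9125) ≈ 1.0001, so r/365 ≈ 0.00010042.
r ≈ 365·0.00010042 = 3.66535%.

3.665%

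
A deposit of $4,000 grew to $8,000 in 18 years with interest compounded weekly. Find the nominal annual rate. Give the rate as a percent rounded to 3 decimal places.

3.852%

The 936-period growth factor is 8,000/4,000 = 2.
r/52 = 2^(1/936) − 1 ≈ 0.000740816, so r ≈ 52·0.000740816 = 3.85224%.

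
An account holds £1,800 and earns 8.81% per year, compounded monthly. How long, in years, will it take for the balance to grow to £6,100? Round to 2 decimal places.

13.90 years

We need (1 + 0.00734167)^(12t) = 3.3889, so 12t = ln 3.3889 / ln 1.007342 ≈ 166.8527.
t ≈ 166.8527/12 = 13.9044 years.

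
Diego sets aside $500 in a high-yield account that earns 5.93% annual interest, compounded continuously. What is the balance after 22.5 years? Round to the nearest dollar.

$1,899

A = P·e^(rt) = 500·e^(0.0593·22.5) = 500·e^1.33425.
e^1.33425 ≈ 3.797147018, so A ≈ 1,898.5735.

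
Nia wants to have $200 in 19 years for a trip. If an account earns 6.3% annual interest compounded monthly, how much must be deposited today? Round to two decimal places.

$60.61

Growth factor = (1 + 0.00525)^228 ≈ 3.299823.
P = 200/3.299823 ≈ 60.6093.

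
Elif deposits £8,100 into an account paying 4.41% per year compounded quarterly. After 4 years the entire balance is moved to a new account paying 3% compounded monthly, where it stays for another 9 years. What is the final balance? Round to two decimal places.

£12,641.21

After 4 years at 4.41%: 8,100 × 1.1917641444 ≈ 9,653.2896.
Then 9 years at 3%: 9,653.2896 × 1.3095231476 ≈ 12,641.2061.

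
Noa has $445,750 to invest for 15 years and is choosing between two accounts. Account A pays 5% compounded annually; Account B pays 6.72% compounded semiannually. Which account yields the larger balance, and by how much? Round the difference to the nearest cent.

Account B, by $274,658.96

Account A growth factor: (1 + 0.05)^15 ≈ 2.07892817941; balance ≈ 926,682.2360.
Account B growth factor: (1 + 0.0336)^30 ≈ 2.695100840769; balance ≈ 1,201,341.1998.
Account B is larger by 274,658.9638.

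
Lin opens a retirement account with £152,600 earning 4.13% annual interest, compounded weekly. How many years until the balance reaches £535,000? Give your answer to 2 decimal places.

30.39 years

We need (1 + 0.000794231)^(52t) = 3.5059, so 52t = ln 3.5059 / ln 1.000794 ≈ 1580.0757.
t ≈ 1580.0757/52 = 30.3861 years.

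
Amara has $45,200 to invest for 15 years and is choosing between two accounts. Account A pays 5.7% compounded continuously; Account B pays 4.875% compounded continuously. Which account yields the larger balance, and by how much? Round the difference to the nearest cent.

Account A growth factor: e^(0.057·15) = e^0.855 ≈ 2.35137438057; balance ≈ 106,282.1220.
Account B growth factor: e^(0.04875·15) = e^0.73125 ≈ 2.0776760803; balance ≈ 93,910.9588.
Account A is larger by 12,371.1632.

Account A, by $12,371.16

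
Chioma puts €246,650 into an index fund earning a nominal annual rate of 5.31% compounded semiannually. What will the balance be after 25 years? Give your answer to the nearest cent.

€914,295.30

Periodic rate = 5.31%/2 = 0.02655; periods = 2·25 = 50.
A = 246,650·(1 + 0.02655)^50 ≈ 246,650·3.70685302282 ≈ 914,295.2981.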